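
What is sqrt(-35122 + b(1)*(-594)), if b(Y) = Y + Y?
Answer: I*sqrt(36310) ≈ 190.55*I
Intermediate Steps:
b(Y) = 2*Y
sqrt(-35122 + b(1)*(-594)) = sqrt(-35122 + (2*1)*(-594)) = sqrt(-35122 + 2*(-594)) = sqrt(-35122 - 1188) = sqrt(-36310) = I*sqrt(36310)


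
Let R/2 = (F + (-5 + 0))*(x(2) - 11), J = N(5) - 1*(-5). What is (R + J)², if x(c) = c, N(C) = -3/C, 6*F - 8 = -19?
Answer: 405769/25 ≈ 16231.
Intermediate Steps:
F = -11/6 (F = 4/3 + (⅙)*(-19) = 4/3 - 19/6 = -11/6 ≈ -1.8333)
J = 22/5 (J = -3/5 - 1*(-5) = -3*⅕ + 5 = -⅗ + 5 = 22/5 ≈ 4.4000)
R = 123 (R = 2*((-11/6 + (-5 + 0))*(2 - 11)) = 2*((-11/6 - 5)*(-9)) = 2*(-41/6*(-9)) = 2*(123/2) = 123)
(R + J)² = (123 + 22/5)² = (637/5)² = 405769/25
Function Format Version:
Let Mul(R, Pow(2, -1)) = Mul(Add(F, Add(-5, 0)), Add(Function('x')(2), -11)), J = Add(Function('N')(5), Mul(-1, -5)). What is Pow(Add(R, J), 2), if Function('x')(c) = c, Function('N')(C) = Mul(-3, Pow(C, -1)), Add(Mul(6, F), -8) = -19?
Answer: Rational(405769, 25) ≈ 16231.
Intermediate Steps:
F = Rational(-11, 6) (F = Add(Rational(4, 3), Mul(Rational(1, 6), -19)) = Add(Rational(4, 3), Rational(-19, 6)) = Rational(-11, 6) ≈ -1.8333)
J = Rational(22, 5) (J = Add(Mul(-3, Pow(5, -1)), Mul(-1, -5)) = Add(Mul(-3, Rational(1, 5)), 5) = Add(Rational(-3, 5), 5) = Rational(22, 5) ≈ 4.4000)
R = 123 (R = Mul(2, Mul(Add(Rational(-11, 6), Add(-5, 0)), Add(2, -11))) = Mul(2, Mul(Add(Rational(-11, 6), -5), -9)) = Mul(2, Mul(Rational(-41, 6), -9)) = Mul(2, Rational(123, 2)) = 123)
Pow(Add(R, J), 2) = Pow(Add(123, Rational(22, 5)), 2) = Pow(Rational(637, 5), 2) = Rational(405769, 25)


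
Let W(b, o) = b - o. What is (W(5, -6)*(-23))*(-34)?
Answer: 8602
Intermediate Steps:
(W(5, -6)*(-23))*(-34) = ((5 - 1*(-6))*(-23))*(-34) = ((5 + 6)*(-23))*(-34) = (11*(-23))*(-34) = -253*(-34) = 8602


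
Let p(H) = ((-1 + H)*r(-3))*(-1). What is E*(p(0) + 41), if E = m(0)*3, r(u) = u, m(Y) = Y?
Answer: 0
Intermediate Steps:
E = 0 (E = 0*3 = 0)
p(H) = -3 + 3*H (p(H) = ((-1 + H)*(-3))*(-1) = (3 - 3*H)*(-1) = -3 + 3*H)
E*(p(0) + 41) = 0*((-3 + 3*0) + 41) = 0*((-3 + 0) + 41) = 0*(-3 + 41) = 0*38 = 0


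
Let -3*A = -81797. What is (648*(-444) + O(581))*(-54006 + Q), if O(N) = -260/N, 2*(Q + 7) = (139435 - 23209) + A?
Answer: -8892710841002/1743 ≈ -5.1020e+9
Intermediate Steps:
A = 81797/3 (A = -⅓*(-81797) = 81797/3 ≈ 27266.)
Q = 430433/6 (Q = -7 + ((139435 - 23209) + 81797/3)/2 = -7 + (116226 + 81797/3)/2 = -7 + (½)*(430475/3) = -7 + 430475/6 = 430433/6 ≈ 71739.)
(648*(-444) + O(581))*(-54006 + Q) = (648*(-444) - 260/581)*(-54006 + 430433/6) = (-287712 - 260*1/581)*(106397/6) = (-287712 - 260/581)*(106397/6) = -167160932/581*106397/6 = -8892710841002/1743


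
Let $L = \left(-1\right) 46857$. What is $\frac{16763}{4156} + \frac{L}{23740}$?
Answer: $\frac{25401991}{12332930} \approx 2.0597$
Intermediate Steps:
$L = -46857$
$\frac{16763}{4156} + \frac{L}{23740} = \frac{16763}{4156} - \frac{46857}{23740} = \frac{25401991}{12332930}$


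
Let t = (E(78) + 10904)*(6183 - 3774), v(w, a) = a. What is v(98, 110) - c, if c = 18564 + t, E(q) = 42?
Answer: -26387368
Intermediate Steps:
t = 26368914 (t = (42 + 10904)*(6183 - 3774) = 10946*2409 = 26368914)
c = 26387478 (c = 18564 + 26368914 = 26387478)
v(98, 110) - c = 110 - 1*26387478 = 110 - 26387478 = -26387368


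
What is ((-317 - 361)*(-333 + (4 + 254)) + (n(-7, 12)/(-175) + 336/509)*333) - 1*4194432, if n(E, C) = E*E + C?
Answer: -369080325567/89075 ≈ -4.1435e+6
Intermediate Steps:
n(E, C) = C + E**2 (n(E, C) = E**2 + C = C + E**2)
((-317 - 361)*(-333 + (4 + 254)) + (n(-7, 12)/(-175) + 336/509)*333) - 1*4194432 = ((-317 - 361)*(-333 + (4 + 254)) + ((12 + (-7)**2)/(-175) + 336/509)*333) - 1*4194432 = (-678*(-333 + 258) + ((12 + 49)*(-1/175) + 336*(1/509))*333) - 4194432 = (-678*(-75) + (61*(-1/175) + 336/509)*333) - 4194432 = (50850 + (-61/175 + 336/509)*333) - 4194432 = (50850 + (27751/89075)*333) - 4194432 = (50850 + 9241083/89075) - 4194432 = 4538704833/89075 - 4194432 = -369080325567/89075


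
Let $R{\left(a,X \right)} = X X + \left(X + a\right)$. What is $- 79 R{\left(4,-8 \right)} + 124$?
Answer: $-4616$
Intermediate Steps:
$R{\left(a,X \right)} = X + a + X^{2}$ ($R{\left(a,X \right)} = X^{2} + \left(X + a\right) = X + a + X^{2}$)
$- 79 R{\left(4,-8 \right)} + 124 = - 79 \left(-8 + 4 + \left(-8\right)^{2}\right) + 124 = - 79 \left(-8 + 4 + 64\right) + 124 = \left(-79\right) 60 + 124 = -4740 + 124 = -4616$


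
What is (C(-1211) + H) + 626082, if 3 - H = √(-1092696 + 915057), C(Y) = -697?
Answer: 625388 - I*√177639 ≈ 6.2539e+5 - 421.47*I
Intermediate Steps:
H = 3 - I*√177639 (H = 3 - √(-1092696 + 915057) = 3 - √(-177639) = 3 - I*√177639 ≈ 3.0 - 421.47*I)
(C(-1211) + H) + 626082 = (-697 + (3 - I*√177639)) + 626082 = (-694 - I*√177639) + 626082 = 625388 - I*√177639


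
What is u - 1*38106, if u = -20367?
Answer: -58473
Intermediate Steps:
u - 1*38106 = -20367 - 1*38106 = -20367 - 38106 = -58473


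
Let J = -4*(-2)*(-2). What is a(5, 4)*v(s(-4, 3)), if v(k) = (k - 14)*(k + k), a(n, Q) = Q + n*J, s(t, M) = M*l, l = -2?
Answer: -18240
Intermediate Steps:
J = -16 (J = 8*(-2) = -16)
s(t, M) = -2*M (s(t, M) = M*(-2) = -2*M)
a(n, Q) = Q - 16*n (a(n, Q) = Q + n*(-16) = Q - 16*n)
v(k) = 2*k*(-14 + k) (v(k) = (-14 + k)*(2*k) = 2*k*(-14 + k))
a(5, 4)*v(s(-4, 3)) = (4 - 16*5)*(2*(-2*3)*(-14 - 2*3)) = (4 - 80)*(2*(-6)*(-14 - 6)) = -152*(-6)*(-20) = -76*240 = -18240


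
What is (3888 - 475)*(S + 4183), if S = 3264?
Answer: 25416611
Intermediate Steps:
(3888 - 475)*(S + 4183) = (3888 - 475)*(3264 + 4183) = 3413*7447 = 25416611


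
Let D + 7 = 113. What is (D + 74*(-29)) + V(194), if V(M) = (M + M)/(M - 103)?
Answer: -185252/91 ≈ -2035.7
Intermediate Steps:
D = 106 (D = -7 + 113 = 106)
V(M) = 2*M/(-103 + M) (V(M) = (2*M)/(-103 + M) = 2*M/(-103 + M))
(D + 74*(-29)) + V(194) = (106 + 74*(-29)) + 2*194/(-103 + 194) = (106 - 2146) + 2*194/91 = -2040 + 2*194*(1/91) = -2040 + 388/91 = -185252/91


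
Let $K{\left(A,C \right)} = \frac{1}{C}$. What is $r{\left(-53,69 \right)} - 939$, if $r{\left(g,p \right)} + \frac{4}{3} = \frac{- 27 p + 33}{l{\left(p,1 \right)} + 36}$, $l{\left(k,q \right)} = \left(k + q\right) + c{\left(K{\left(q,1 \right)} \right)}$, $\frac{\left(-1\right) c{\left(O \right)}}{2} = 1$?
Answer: $- \frac{149437}{156} \approx -957.93$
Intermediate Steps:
$c{\left(O \right)} = -2$ ($c{\left(O \right)} = \left(-2\right) 1 = -2$)
$l{\left(k,q \right)} = -2 + k + q$ ($l{\left(k,q \right)} = \left(k + q\right) - 2 = -2 + k + q$)
$r{\left(g,p \right)} = - \frac{4}{3} + \frac{33 - 27 p}{35 + p}$ ($r{\left(g,p \right)} = - \frac{4}{3} + \frac{- 27 p + 33}{\left(-2 + p + 1\right) + 36} = - \frac{4}{3} + \frac{33 - 27 p}{\left(-1 + p\right) + 36} = - \frac{4}{3} + \frac{33 - 27 p}{35 + p}$)
$r{\left(-53,69 \right)} - 939 = \frac{-41 - 5865}{3 \left(35 + 69\right)} - 939 = \frac{-41 - 5865}{3 \cdot 104} - 939 = \frac{1}{3} \cdot \frac{1}{104} \left(-5906\right) - 939 = - \frac{2953}{156} - 939 = - \frac{149437}{156}$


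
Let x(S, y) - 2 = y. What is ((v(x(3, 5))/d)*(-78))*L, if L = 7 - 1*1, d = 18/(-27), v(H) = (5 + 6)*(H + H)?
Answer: 108108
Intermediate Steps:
x(S, y) = 2 + y
v(H) = 22*H (v(H) = 11*(2*H) = 22*H)
d = -⅔ (d = 18*(-1/27) = -⅔ ≈ -0.66667)
L = 6 (L = 7 - 1 = 6)
((v(x(3, 5))/d)*(-78))*L = (((22*(2 + 5))/(-⅔))*(-78))*6 = (((22*7)*(-3/2))*(-78))*6 = ((154*(-3/2))*(-78))*6 = -231*(-78)*6 = 18018*6 = 108108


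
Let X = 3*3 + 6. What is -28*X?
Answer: -420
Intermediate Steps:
X = 15 (X = 9 + 6 = 15)
-28*X = -28*15 = -420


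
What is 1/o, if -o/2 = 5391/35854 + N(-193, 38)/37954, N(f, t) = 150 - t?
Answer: -48600097/14901833 ≈ -3.2613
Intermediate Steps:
o = -14901833/48600097 (o = -2*(5391/35854 + (150 - 1*38)/37954) = -2*(5391*(1/35854) + (150 - 38)*(1/37954)) = -2*(5391/35854 + 112*(1/37954)) = -2*(5391/35854 + 8/2711) = -2*14901833/97200194 = -14901833/48600097 ≈ -0.30662)
1/o = 1/(-14901833/48600097) = -48600097/14901833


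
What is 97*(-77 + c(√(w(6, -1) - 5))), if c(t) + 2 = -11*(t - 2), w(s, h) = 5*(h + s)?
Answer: -5529 - 2134*√5 ≈ -10301.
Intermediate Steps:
w(s, h) = 5*h + 5*s
c(t) = 20 - 11*t (c(t) = -2 - 11*(t - 2) = -2 - 11*(-2 + t) = -2 + (22 - 11*t) = 20 - 11*t)
97*(-77 + c(√(w(6, -1) - 5))) = 97*(-77 + (20 - 11*√((5*(-1) + 5*6) - 5))) = 97*(-77 + (20 - 11*√((-5 + 30) - 5))) = 97*(-77 + (20 - 11*√(25 - 5))) = 97*(-77 + (20 - 22*√5)) = 97*(-57 - 22*√5) = -5529 - 2134*√5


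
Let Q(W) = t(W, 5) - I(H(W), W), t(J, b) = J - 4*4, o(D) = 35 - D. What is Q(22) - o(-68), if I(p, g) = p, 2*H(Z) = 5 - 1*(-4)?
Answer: -203/2 ≈ -101.50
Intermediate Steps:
t(J, b) = -16 + J (t(J, b) = J - 16 = -16 + J)
H(Z) = 9/2 (H(Z) = (5 - 1*(-4))/2 = (5 + 4)/2 = (1/2)*9 = 9/2)
Q(W) = -41/2 + W (Q(W) = (-16 + W) - 1*9/2 = (-16 + W) - 9/2 = -41/2 + W)
Q(22) - o(-68) = (-41/2 + 22) - (35 - 1*(-68)) = 3/2 - (35 + 68) = 3/2 - 1*103 = 3/2 - 103 = -203/2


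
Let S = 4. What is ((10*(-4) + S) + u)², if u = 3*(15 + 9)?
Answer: 1296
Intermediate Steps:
u = 72 (u = 3*24 = 72)
((10*(-4) + S) + u)² = ((10*(-4) + 4) + 72)² = ((-40 + 4) + 72)² = (-36 + 72)² = 36² = 1296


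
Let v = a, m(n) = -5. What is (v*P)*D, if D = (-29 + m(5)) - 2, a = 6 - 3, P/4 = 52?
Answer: -22464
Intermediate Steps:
P = 208 (P = 4*52 = 208)
a = 3
D = -36 (D = (-29 - 5) - 2 = -34 - 2 = -36)
v = 3
(v*P)*D = (3*208)*(-36) = 624*(-36) = -22464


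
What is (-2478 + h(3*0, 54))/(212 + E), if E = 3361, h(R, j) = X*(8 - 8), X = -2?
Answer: -826/1191 ≈ -0.69353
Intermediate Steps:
h(R, j) = 0 (h(R, j) = -2*(8 - 8) = -2*0 = 0)
(-2478 + h(3*0, 54))/(212 + E) = (-2478 + 0)/(212 + 3361) = -2478/3573 = -2478*1/3573 = -826/1191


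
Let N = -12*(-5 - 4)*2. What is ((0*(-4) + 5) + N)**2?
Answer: 48841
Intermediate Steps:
N = 216 (N = -12*(-9)*2 = -4*(-27)*2 = 108*2 = 216)
((0*(-4) + 5) + N)**2 = ((0*(-4) + 5) + 216)**2 = ((0 + 5) + 216)**2 = (5 + 216)**2 = 221**2 = 48841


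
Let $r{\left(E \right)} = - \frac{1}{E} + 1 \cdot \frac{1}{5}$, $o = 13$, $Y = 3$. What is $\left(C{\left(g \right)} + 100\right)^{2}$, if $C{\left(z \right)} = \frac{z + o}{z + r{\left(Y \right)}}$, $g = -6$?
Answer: $\frac{82719025}{8464} \approx 9773.0$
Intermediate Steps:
$r{\left(E \right)} = \frac{1}{5} - \frac{1}{E}$ ($r{\left(E \right)} = - \frac{1}{E} + 1 \cdot \frac{1}{5} = - \frac{1}{E} + \frac{1}{5} = \frac{1}{5} - \frac{1}{E}$)
$C{\left(z \right)} = \frac{13 + z}{- \frac{2}{15} + z}$ ($C{\left(z \right)} = \frac{z + 13}{z + \frac{-5 + 3}{5 \cdot 3}} = \frac{13 + z}{z + \frac{1}{5} \cdot \frac{1}{3} \left(-2\right)} = \frac{13 + z}{z - \frac{2}{15}} = \frac{13 + z}{- \frac{2}{15} + z}$)
$\left(C{\left(g \right)} + 100\right)^{2} = \left(\frac{15 \left(13 - 6\right)}{-2 + 15 \left(-6\right)} + 100\right)^{2} = \left(15 \frac{1}{-2 - 90} \cdot 7 + 100\right)^{2} = \left(15 \frac{1}{-92} \cdot 7 + 100\right)^{2} = \left(15 \left(- \frac{1}{92}\right) 7 + 100\right)^{2} = \left(- \frac{105}{92} + 100\right)^{2} = \left(\frac{9095}{92}\right)^{2} = \frac{82719025}{8464}$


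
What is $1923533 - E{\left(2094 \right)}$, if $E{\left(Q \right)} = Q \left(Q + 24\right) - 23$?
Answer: $-2511536$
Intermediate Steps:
$E{\left(Q \right)} = -23 + Q \left(24 + Q\right)$ ($E{\left(Q \right)} = Q \left(24 + Q\right) - 23 = -23 + Q \left(24 + Q\right)$)
$1923533 - E{\left(2094 \right)} = 1923533 - \left(-23 + 2094^{2} + 24 \cdot 2094\right) = 1923533 - \left(-23 + 4384836 + 50256\right) = 1923533 - 4435069 = -2511536$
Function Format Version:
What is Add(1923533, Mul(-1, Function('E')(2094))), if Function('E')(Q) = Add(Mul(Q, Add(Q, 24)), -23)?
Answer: -2511536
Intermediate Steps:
Function('E')(Q) = Add(-23, Mul(Q, Add(24, Q))) (Function('E')(Q) = Add(Mul(Q, Add(24, Q)), -23) = Add(-23, Mul(Q, Add(24, Q))))
Add(1923533, Mul(-1, Function('E')(2094))) = Add(1923533, Mul(-1, Add(-23, Pow(2094, 2), Mul(24, 2094)))) = Add(1923533, Mul(-1, Add(-23, 4384836, 50256))) = Add(1923533, Mul(-1, 4435069)) = Add(1923533, -4435069) = -2511536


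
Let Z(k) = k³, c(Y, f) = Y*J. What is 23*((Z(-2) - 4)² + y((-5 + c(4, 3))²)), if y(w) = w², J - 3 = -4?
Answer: 154215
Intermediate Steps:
J = -1 (J = 3 - 4 = -1)
c(Y, f) = -Y (c(Y, f) = Y*(-1) = -Y)
23*((Z(-2) - 4)² + y((-5 + c(4, 3))²)) = 23*(((-2)³ - 4)² + ((-5 - 1*4)²)²) = 23*((-8 - 4)² + ((-5 - 4)²)²) = 23*((-12)² + ((-9)²)²) = 23*(144 + 81²) = 23*(144 + 6561) = 23*6705 = 154215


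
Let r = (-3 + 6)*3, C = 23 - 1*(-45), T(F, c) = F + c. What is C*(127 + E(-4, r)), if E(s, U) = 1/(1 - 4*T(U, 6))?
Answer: 509456/59 ≈ 8634.8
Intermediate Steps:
C = 68 (C = 23 + 45 = 68)
r = 9 (r = 3*3 = 9)
E(s, U) = 1/(-23 - 4*U) (E(s, U) = 1/(1 - 4*(U + 6)) = 1/(1 - 4*(6 + U)) = 1/(1 + (-24 - 4*U)) = 1/(-23 - 4*U))
C*(127 + E(-4, r)) = 68*(127 - 1/(23 + 4*9)) = 68*(127 - 1/(23 + 36)) = 68*(127 - 1/59) = 68*(7492/59) = 509456/59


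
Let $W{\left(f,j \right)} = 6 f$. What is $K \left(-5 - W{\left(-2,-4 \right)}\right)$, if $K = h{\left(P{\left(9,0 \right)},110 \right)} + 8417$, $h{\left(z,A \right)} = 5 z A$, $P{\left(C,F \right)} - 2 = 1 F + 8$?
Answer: $97419$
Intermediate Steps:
$P{\left(C,F \right)} = 10 + F$ ($P{\left(C,F \right)} = 2 + \left(1 F + 8\right) = 2 + \left(F + 8\right) = 2 + \left(8 + F\right) = 10 + F$)
$h{\left(z,A \right)} = 5 A z$
$K = 13917$ ($K = 5 \cdot 110 \left(10 + 0\right) + 8417 = 5 \cdot 110 \cdot 10 + 8417 = 5500 + 8417 = 13917$)
$K \left(-5 - W{\left(-2,-4 \right)}\right) = 13917 \left(-5 - 6 \left(-2\right)\right) = 13917 \left(-5 - -12\right) = 13917 \left(-5 + 12\right) = 13917 \cdot 7 = 97419$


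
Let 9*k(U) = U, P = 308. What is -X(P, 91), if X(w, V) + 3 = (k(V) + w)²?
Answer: -8196526/81 ≈ -1.0119e+5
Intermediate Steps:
k(U) = U/9
X(w, V) = -3 + (w + V/9)² (X(w, V) = -3 + (V/9 + w)² = -3 + (w + V/9)²)
-X(P, 91) = -(-3 + (91 + 9*308)²/81) = -(-3 + (91 + 2772)²/81) = -(-3 + (1/81)*2863²) = -(-3 + (1/81)*8196769) = -(-3 + 8196769/81) = -1*8196526/81 = -8196526/81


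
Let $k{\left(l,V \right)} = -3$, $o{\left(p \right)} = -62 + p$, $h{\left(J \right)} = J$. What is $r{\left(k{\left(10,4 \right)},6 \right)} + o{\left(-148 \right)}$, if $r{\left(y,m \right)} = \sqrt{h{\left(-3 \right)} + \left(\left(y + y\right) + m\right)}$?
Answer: $-210 + i \sqrt{3} \approx -210.0 + 1.732 i$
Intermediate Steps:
$r{\left(y,m \right)} = \sqrt{-3 + m + 2 y}$ ($r{\left(y,m \right)} = \sqrt{-3 + \left(\left(y + y\right) + m\right)} = \sqrt{-3 + \left(2 y + m\right)} = \sqrt{-3 + \left(m + 2 y\right)} = \sqrt{-3 + m + 2 y}$)
$r{\left(k{\left(10,4 \right)},6 \right)} + o{\left(-148 \right)} = \sqrt{-3 + 6 + 2 \left(-3\right)} - 210 = \sqrt{-3 + 6 - 6} - 210 = \sqrt{-3} - 210 = i \sqrt{3} - 210 = -210 + i \sqrt{3}$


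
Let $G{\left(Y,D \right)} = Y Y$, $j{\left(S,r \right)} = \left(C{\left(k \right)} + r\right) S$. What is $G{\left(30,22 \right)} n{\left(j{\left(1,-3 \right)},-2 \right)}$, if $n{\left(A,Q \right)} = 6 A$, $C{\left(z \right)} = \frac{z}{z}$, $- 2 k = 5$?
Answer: $-10800$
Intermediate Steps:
$k = - \frac{5}{2}$ ($k = \left(- \frac{1}{2}\right) 5 = - \frac{5}{2} \approx -2.5$)
$C{\left(z \right)} = 1$
$j{\left(S,r \right)} = S \left(1 + r\right)$ ($j{\left(S,r \right)} = \left(1 + r\right) S = S \left(1 + r\right)$)
$G{\left(Y,D \right)} = Y^{2}$
$G{\left(30,22 \right)} n{\left(j{\left(1,-3 \right)},-2 \right)} = 30^{2} \cdot 6 \cdot 1 \left(1 - 3\right) = 900 \cdot 6 \cdot 1 \left(-2\right) = 900 \cdot 6 \left(-2\right) = 900 \left(-12\right) = -10800$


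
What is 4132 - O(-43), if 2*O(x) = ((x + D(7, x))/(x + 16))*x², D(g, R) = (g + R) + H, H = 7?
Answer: 5000/3 ≈ 1666.7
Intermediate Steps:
D(g, R) = 7 + R + g (D(g, R) = (g + R) + 7 = (R + g) + 7 = 7 + R + g)
O(x) = x²*(14 + 2*x)/(2*(16 + x)) (O(x) = (((x + (7 + x + 7))/(x + 16))*x²)/2 = (((x + (14 + x))/(16 + x))*x²)/2 = (((14 + 2*x)/(16 + x))*x²)/2 = (x²*(14 + 2*x)/(16 + x))/2 = x²*(14 + 2*x)/(2*(16 + x)))
4132 - O(-43) = 4132 - (-43)²*(7 - 43)/(16 - 43) = 4132 - 1849*(-36)/(-27) = 4132 - 1849*(-1)*(-36)/27 = 4132 - 1*7396/3 = 4132 - 7396/3 = 5000/3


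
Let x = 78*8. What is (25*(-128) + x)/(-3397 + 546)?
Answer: 2576/2851 ≈ 0.90354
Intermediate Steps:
x = 624
(25*(-128) + x)/(-3397 + 546) = (25*(-128) + 624)/(-3397 + 546) = (-3200 + 624)/(-2851) = -2576*(-1/2851) = 2576/2851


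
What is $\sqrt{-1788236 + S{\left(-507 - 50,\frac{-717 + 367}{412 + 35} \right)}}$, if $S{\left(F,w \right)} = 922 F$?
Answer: $i \sqrt{2301790} \approx 1517.2 i$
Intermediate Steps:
$\sqrt{-1788236 + S{\left(-507 - 50,\frac{-717 + 367}{412 + 35} \right)}} = \sqrt{-1788236 + 922 \left(-507 - 50\right)} = \sqrt{-1788236 + 922 \left(-557\right)} = \sqrt{-1788236 - 513554} = \sqrt{-2301790} = i \sqrt{2301790}$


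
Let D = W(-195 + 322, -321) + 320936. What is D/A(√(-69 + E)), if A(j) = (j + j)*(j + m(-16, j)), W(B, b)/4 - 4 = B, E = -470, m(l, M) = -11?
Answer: -16073/66 + 16073*I*√11/462 ≈ -243.53 + 115.39*I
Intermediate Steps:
W(B, b) = 16 + 4*B
A(j) = 2*j*(-11 + j) (A(j) = (j + j)*(j - 11) = (2*j)*(-11 + j) = 2*j*(-11 + j))
D = 321460 (D = (16 + 4*(-195 + 322)) + 320936 = (16 + 4*127) + 320936 = (16 + 508) + 320936 = 524 + 320936 = 321460)
D/A(√(-69 + E)) = 321460/((2*√(-69 - 470)*(-11 + √(-69 - 470)))) = 321460/((2*√(-539)*(-11 + √(-539)))) = 321460/((2*(7*I*√11)*(-11 + 7*I*√11))) = 321460/((14*I*√11*(-11 + 7*I*√11))) = 321460*(-I*√11/(154*(-11 + 7*I*√11))) = -160730*I*√11/(77*(-11 + 7*I*√11))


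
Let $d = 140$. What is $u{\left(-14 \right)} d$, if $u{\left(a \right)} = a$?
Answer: $-1960$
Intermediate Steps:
$u{\left(-14 \right)} d = \left(-14\right) 140 = -1960$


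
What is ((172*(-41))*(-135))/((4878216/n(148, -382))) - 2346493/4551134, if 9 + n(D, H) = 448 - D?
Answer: 177067678882/3146458999 ≈ 56.275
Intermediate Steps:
n(D, H) = 439 - D (n(D, H) = -9 + (448 - D) = 439 - D)
((172*(-41))*(-135))/((4878216/n(148, -382))) - 2346493/4551134 = ((172*(-41))*(-135))/((4878216/(439 - 1*148))) - 2346493/4551134 = (-7052*(-135))/((4878216/(439 - 148))) - 2346493*1/4551134 = 952020/((4878216/291)) - 2346493/4551134 = 952020/((4878216*(1/291))) - 2346493/4551134 = 952020/(1626072/97) - 2346493/4551134 = 952020*(97/1626072) - 2346493/4551134 = 7695495/135506 - 2346493/4551134 = 177067678882/3146458999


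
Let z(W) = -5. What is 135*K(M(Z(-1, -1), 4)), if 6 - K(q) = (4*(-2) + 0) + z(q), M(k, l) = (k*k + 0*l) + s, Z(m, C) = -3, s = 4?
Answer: 2565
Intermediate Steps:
M(k, l) = 4 + k² (M(k, l) = (k*k + 0*l) + 4 = (k² + 0) + 4 = k² + 4 = 4 + k²)
K(q) = 19 (K(q) = 6 - ((4*(-2) + 0) - 5) = 6 - ((-8 + 0) - 5) = 6 - (-8 - 5) = 6 - 1*(-13) = 6 + 13 = 19)
135*K(M(Z(-1, -1), 4)) = 135*19 = 2565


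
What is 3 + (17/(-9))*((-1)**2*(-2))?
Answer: 61/9 ≈ 6.7778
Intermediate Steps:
3 + (17/(-9))*((-1)**2*(-2)) = 3 + (17*(-1/9))*(1*(-2)) = 3 - 17/9*(-2) = 3 + 34/9 = 61/9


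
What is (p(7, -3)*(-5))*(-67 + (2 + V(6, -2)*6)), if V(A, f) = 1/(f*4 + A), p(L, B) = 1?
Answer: 340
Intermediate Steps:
V(A, f) = 1/(A + 4*f) (V(A, f) = 1/(4*f + A) = 1/(A + 4*f))
(p(7, -3)*(-5))*(-67 + (2 + V(6, -2)*6)) = (1*(-5))*(-67 + (2 + 6/(6 + 4*(-2)))) = -5*(-67 + (2 + 6/(6 - 8))) = -5*(-67 + (2 + 6/(-2))) = -5*(-67 + (2 - ½*6)) = -5*(-67 + (2 - 3)) = -5*(-67 - 1) = -5*(-68) = 340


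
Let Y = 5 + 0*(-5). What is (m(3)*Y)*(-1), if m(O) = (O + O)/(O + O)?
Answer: -5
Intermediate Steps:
Y = 5 (Y = 5 + 0 = 5)
m(O) = 1 (m(O) = (2*O)/((2*O)) = (2*O)*(1/(2*O)) = 1)
(m(3)*Y)*(-1) = (1*5)*(-1) = 5*(-1) = -5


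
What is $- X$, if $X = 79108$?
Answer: $-79108$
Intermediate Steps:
$- X = \left(-1\right) 79108 = -79108$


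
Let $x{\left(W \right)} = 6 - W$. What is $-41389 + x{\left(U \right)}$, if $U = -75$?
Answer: $-41308$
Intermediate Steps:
$-41389 + x{\left(U \right)} = -41389 + \left(6 - -75\right) = -41389 + \left(6 + 75\right) = -41389 + 81 = -41308$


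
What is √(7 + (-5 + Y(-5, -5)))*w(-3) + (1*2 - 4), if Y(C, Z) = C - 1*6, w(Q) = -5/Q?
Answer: -2 + 5*I ≈ -2.0 + 5.0*I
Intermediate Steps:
Y(C, Z) = -6 + C (Y(C, Z) = C - 6 = -6 + C)
√(7 + (-5 + Y(-5, -5)))*w(-3) + (1*2 - 4) = √(7 + (-5 + (-6 - 5)))*(-5/(-3)) + (1*2 - 4) = √(7 + (-5 - 11))*(-5*(-⅓)) + (2 - 4) = √(7 - 16)*(5/3) - 2 = √(-9)*(5/3) - 2 = (3*I)*(5/3) - 2 = 5*I - 2 = -2 + 5*I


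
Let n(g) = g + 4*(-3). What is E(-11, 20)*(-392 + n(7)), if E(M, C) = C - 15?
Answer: -1985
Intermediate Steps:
n(g) = -12 + g (n(g) = g - 12 = -12 + g)
E(M, C) = -15 + C
E(-11, 20)*(-392 + n(7)) = (-15 + 20)*(-392 + (-12 + 7)) = 5*(-392 - 5) = 5*(-397) = -1985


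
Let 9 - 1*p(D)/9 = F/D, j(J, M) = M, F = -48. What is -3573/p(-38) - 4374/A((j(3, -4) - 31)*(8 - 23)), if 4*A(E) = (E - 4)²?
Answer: -2050051375/39901827 ≈ -51.377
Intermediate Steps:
p(D) = 81 + 432/D (p(D) = 81 - (-432)/D = 81 + 432/D)
A(E) = (-4 + E)²/4 (A(E) = (E - 4)²/4 = (-4 + E)²/4)
-3573/p(-38) - 4374/A((j(3, -4) - 31)*(8 - 23)) = -3573/(81 + 432/(-38)) - 4374*4/(-4 + (-4 - 31)*(8 - 23))² = -3573/(81 + 432*(-1/38)) - 4374*4/(-4 - 35*(-15))² = -3573/(81 - 216/19) - 4374*4/(-4 + 525)² = -3573/1323/19 - 4374/((¼)*521²) = -3573*19/1323 - 4374/((¼)*271441) = -7543/147 - 4374/271441/4 = -7543/147 - 4374*4/271441 = -7543/147 - 17496/271441 = -2050051375/39901827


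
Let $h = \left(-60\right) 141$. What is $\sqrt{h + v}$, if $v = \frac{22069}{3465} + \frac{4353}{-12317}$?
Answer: $\frac{2 i \sqrt{427735500514468685}}{14226135} \approx 91.946 i$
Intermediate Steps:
$h = -8460$
$v = \frac{256740728}{42678405}$ ($v = 22069 \cdot \frac{1}{3465} + 4353 \left(- \frac{1}{12317}\right) = \frac{22069}{3465} - \frac{4353}{12317} = \frac{256740728}{42678405} \approx 6.0157$)
$\sqrt{h + v} = \sqrt{-8460 + \frac{256740728}{42678405}} = \sqrt{- \frac{360802565572}{42678405}} = \frac{2 i \sqrt{427735500514468685}}{14226135}$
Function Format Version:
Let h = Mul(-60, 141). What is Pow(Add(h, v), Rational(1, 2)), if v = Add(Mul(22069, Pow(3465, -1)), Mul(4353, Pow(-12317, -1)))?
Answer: Mul(Rational(2, 14226135), I, Pow(427735500514468685, Rational(1, 2))) ≈ Mul(91.946, I)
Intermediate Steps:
h = -8460
v = Rational(256740728, 42678405) (v = Add(Mul(22069, Rational(1, 3465)), Mul(4353, Rational(-1, 12317))) = Add(Rational(22069, 3465), Rational(-4353, 12317)) = Rational(256740728, 42678405) ≈ 6.0157)
Pow(Add(h, v), Rational(1, 2)) = Pow(Add(-8460, Rational(256740728, 42678405)), Rational(1, 2)) = Pow(Rational(-360802565572, 42678405), Rational(1, 2)) = Mul(Rational(2, 14226135), I, Pow(427735500514468685, Rational(1, 2)))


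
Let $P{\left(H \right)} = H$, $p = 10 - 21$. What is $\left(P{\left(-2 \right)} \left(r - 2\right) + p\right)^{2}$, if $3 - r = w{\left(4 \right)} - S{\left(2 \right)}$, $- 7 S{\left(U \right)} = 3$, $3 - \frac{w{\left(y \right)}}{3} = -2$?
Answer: $\frac{15625}{49} \approx 318.88$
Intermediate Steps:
$w{\left(y \right)} = 15$ ($w{\left(y \right)} = 9 - -6 = 9 + 6 = 15$)
$p = -11$
$S{\left(U \right)} = - \frac{3}{7}$ ($S{\left(U \right)} = \left(- \frac{1}{7}\right) 3 = - \frac{3}{7}$)
$r = - \frac{87}{7}$ ($r = 3 - \left(15 - - \frac{3}{7}\right) = 3 - \left(15 + \frac{3}{7}\right) = 3 - \frac{108}{7} = - \frac{87}{7} \approx -12.429$)
$\left(P{\left(-2 \right)} \left(r - 2\right) + p\right)^{2} = \left(- 2 \left(- \frac{87}{7} - 2\right) - 11\right)^{2} = \left(\left(-2\right) \left(- \frac{101}{7}\right) - 11\right)^{2} = \left(\frac{202}{7} - 11\right)^{2} = \left(\frac{125}{7}\right)^{2} = \frac{15625}{49}$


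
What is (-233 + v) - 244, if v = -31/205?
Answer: -97816/205 ≈ -477.15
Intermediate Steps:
v = -31/205 (v = -31*1/205 = -31/205 ≈ -0.15122)
(-233 + v) - 244 = (-233 - 31/205) - 244 = -47796/205 - 244 = -97816/205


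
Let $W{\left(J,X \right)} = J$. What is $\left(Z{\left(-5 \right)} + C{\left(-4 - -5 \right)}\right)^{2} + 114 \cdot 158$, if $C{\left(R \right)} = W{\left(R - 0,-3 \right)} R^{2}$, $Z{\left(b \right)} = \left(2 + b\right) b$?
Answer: $18268$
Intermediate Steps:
$Z{\left(b \right)} = b \left(2 + b\right)$
$C{\left(R \right)} = R^{3}$ ($C{\left(R \right)} = \left(R - 0\right) R^{2} = \left(R + 0\right) R^{2} = R R^{2} = R^{3}$)
$\left(Z{\left(-5 \right)} + C{\left(-4 - -5 \right)}\right)^{2} + 114 \cdot 158 = \left(- 5 \left(2 - 5\right) + \left(-4 - -5\right)^{3}\right)^{2} + 114 \cdot 158 = \left(\left(-5\right) \left(-3\right) + \left(-4 + 5\right)^{3}\right)^{2} + 18012 = \left(15 + 1^{3}\right)^{2} + 18012 = \left(15 + 1\right)^{2} + 18012 = 16^{2} + 18012 = 256 + 18012 = 18268$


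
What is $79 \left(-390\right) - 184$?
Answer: $-30994$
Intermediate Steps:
$79 \left(-390\right) - 184 = -30810 + \left(-233 + 49\right) = -30810 - 184 = -30994$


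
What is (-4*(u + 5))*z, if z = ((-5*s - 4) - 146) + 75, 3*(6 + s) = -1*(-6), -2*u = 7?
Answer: 330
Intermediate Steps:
u = -7/2 (u = -½*7 = -7/2 ≈ -3.5000)
s = -4 (s = -6 + (-1*(-6))/3 = -6 + (⅓)*6 = -6 + 2 = -4)
z = -55 (z = ((-5*(-4) - 4) - 146) + 75 = ((20 - 4) - 146) + 75 = (16 - 146) + 75 = -130 + 75 = -55)
(-4*(u + 5))*z = -4*(-7/2 + 5)*(-55) = -4*3/2*(-55) = -6*(-55) = 330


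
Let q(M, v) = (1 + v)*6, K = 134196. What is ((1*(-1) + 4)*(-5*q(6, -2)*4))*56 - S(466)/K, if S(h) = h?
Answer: 1352695447/67098 ≈ 20160.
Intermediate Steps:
q(M, v) = 6 + 6*v
((1*(-1) + 4)*(-5*q(6, -2)*4))*56 - S(466)/K = ((1*(-1) + 4)*(-5*(6 + 6*(-2))*4))*56 - 466/134196 = ((-1 + 4)*(-5*(6 - 12)*4))*56 - 466/134196 = (3*(-5*(-6)*4))*56 - 1*233/67098 = (3*(30*4))*56 - 233/67098 = (3*120)*56 - 233/67098 = 360*56 - 233/67098 = 20160 - 233/67098 = 1352695447/67098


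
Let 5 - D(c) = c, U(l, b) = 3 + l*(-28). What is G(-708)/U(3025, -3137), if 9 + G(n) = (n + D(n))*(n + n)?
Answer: 7089/84697 ≈ 0.083698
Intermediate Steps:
U(l, b) = 3 - 28*l
D(c) = 5 - c
G(n) = -9 + 10*n (G(n) = -9 + (n + (5 - n))*(n + n) = -9 + 5*(2*n) = -9 + 10*n)
G(-708)/U(3025, -3137) = (-9 + 10*(-708))/(3 - 28*3025) = (-9 - 7080)/(3 - 84700) = -7089/(-84697) = -7089*(-1/84697) = 7089/84697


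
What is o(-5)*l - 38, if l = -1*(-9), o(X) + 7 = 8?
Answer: -29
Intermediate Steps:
o(X) = 1 (o(X) = -7 + 8 = 1)
l = 9
o(-5)*l - 38 = 1*9 - 38 = 9 - 38 = -29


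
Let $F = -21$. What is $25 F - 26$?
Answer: $-551$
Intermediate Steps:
$25 F - 26 = 25 \left(-21\right) - 26 = -525 - 26 = -551$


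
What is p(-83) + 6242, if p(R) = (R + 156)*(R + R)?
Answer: -5876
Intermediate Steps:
p(R) = 2*R*(156 + R) (p(R) = (156 + R)*(2*R) = 2*R*(156 + R))
p(-83) + 6242 = 2*(-83)*(156 - 83) + 6242 = 2*(-83)*73 + 6242 = -12118 + 6242 = -5876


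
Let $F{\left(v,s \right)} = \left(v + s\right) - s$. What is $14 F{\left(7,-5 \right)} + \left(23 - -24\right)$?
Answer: $145$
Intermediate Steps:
$F{\left(v,s \right)} = v$ ($F{\left(v,s \right)} = \left(s + v\right) - s = v$)
$14 F{\left(7,-5 \right)} + \left(23 - -24\right) = 14 \cdot 7 + \left(23 - -24\right) = 98 + \left(23 + 24\right) = 98 + 47 = 145$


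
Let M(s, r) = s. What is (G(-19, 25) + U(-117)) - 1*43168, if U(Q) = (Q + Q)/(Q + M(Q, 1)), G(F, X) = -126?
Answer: -43293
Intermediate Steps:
U(Q) = 1 (U(Q) = (Q + Q)/(Q + Q) = (2*Q)/((2*Q)) = (2*Q)*(1/(2*Q)) = 1)
(G(-19, 25) + U(-117)) - 1*43168 = (-126 + 1) - 1*43168 = -125 - 43168 = -43293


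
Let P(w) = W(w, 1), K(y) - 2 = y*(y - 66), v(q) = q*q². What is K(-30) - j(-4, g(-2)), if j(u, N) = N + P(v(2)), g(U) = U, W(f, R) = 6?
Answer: 2878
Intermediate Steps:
v(q) = q³
K(y) = 2 + y*(-66 + y) (K(y) = 2 + y*(y - 66) = 2 + y*(-66 + y))
P(w) = 6
j(u, N) = 6 + N (j(u, N) = N + 6 = 6 + N)
K(-30) - j(-4, g(-2)) = (2 + (-30)² - 66*(-30)) - (6 - 2) = (2 + 900 + 1980) - 1*4 = 2882 - 4 = 2878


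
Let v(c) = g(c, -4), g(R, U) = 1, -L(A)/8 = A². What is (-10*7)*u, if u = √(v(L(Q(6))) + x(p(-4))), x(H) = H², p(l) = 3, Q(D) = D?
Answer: -70*√10 ≈ -221.36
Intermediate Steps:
L(A) = -8*A²
v(c) = 1
u = √10 (u = √(1 + 3²) = √(1 + 9) = √10 ≈ 3.1623)
(-10*7)*u = (-10*7)*√10 = -70*√10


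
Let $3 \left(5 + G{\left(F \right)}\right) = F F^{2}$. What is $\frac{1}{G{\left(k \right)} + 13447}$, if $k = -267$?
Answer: $- \frac{1}{6331279} \approx -1.5795 \cdot 10^{-7}$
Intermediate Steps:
$G{\left(F \right)} = -5 + \frac{F^{3}}{3}$ ($G{\left(F \right)} = -5 + \frac{F F^{2}}{3} = -5 + \frac{F^{3}}{3}$)
$\frac{1}{G{\left(k \right)} + 13447} = \frac{1}{\left(-5 + \frac{\left(-267\right)^{3}}{3}\right) + 13447} = \frac{1}{\left(-5 + \frac{1}{3} \left(-19034163\right)\right) + 13447} = \frac{1}{\left(-5 - 6344721\right) + 13447} = \frac{1}{-6344726 + 13447} = \frac{1}{-6331279} = - \frac{1}{6331279}$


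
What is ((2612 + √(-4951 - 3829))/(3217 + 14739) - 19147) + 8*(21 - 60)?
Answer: -87350798/4489 + I*√2195/8978 ≈ -19459.0 + 0.0052184*I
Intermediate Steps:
((2612 + √(-4951 - 3829))/(3217 + 14739) - 19147) + 8*(21 - 60) = ((2612 + √(-8780))/17956 - 19147) + 8*(-39) = ((2612 + 2*I*√2195)*(1/17956) - 19147) - 312 = ((653/4489 + I*√2195/8978) - 19147) - 312 = (-85950230/4489 + I*√2195/8978) - 312 = -87350798/4489 + I*√2195/8978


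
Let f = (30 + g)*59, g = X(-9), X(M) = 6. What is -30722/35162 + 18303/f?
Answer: 96386093/12447348 ≈ 7.7435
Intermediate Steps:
g = 6
f = 2124 (f = (30 + 6)*59 = 36*59 = 2124)
-30722/35162 + 18303/f = -30722/35162 + 18303/2124 = -30722*1/35162 + 18303*(1/2124) = -15361/17581 + 6101/708 = 96386093/12447348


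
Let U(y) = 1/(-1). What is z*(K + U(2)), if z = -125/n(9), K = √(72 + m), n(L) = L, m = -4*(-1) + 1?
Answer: 125/9 - 125*√77/9 ≈ -107.99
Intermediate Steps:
m = 5 (m = 4 + 1 = 5)
U(y) = -1
K = √77 (K = √(72 + 5) = √77 ≈ 8.7750)
z = -125/9 ≈ -13.889
z*(K + U(2)) = -125*(√77 - 1)/9 = -125*(-1 + √77)/9 = 125/9 - 125*√77/9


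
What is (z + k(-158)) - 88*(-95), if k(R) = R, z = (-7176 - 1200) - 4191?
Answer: -4365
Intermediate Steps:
z = -12567 (z = -8376 - 4191 = -12567)
(z + k(-158)) - 88*(-95) = (-12567 - 158) - 88*(-95) = -12725 + 8360 = -4365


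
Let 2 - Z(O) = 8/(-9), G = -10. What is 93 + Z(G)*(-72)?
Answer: -115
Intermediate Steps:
Z(O) = 26/9 (Z(O) = 2 - 8/(-9) = 2 - 8*(-1)/9 = 2 - 1*(-8/9) = 2 + 8/9 = 26/9)
93 + Z(G)*(-72) = 93 + (26/9)*(-72) = 93 - 208 = -115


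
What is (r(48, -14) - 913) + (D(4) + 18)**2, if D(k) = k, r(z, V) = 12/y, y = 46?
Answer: -9861/23 ≈ -428.74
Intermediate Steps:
r(z, V) = 6/23 (r(z, V) = 12/46 = 12*(1/46) = 6/23)
(r(48, -14) - 913) + (D(4) + 18)**2 = (6/23 - 913) + (4 + 18)**2 = -20993/23 + 22**2 = -20993/23 + 484 = -9861/23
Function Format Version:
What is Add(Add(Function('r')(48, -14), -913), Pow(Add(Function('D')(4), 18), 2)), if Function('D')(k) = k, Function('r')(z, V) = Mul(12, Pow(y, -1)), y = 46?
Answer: Rational(-9861, 23) ≈ -428.74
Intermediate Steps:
Function('r')(z, V) = Rational(6, 23) (Function('r')(z, V) = Mul(12, Pow(46, -1)) = Mul(12, Rational(1, 46)) = Rational(6, 23))
Add(Add(Function('r')(48, -14), -913), Pow(Add(Function('D')(4), 18), 2)) = Add(Add(Rational(6, 23), -913), Pow(Add(4, 18), 2)) = Add(Rational(-20993, 23), Pow(22, 2)) = Add(Rational(-20993, 23), 484) = Rational(-9861, 23)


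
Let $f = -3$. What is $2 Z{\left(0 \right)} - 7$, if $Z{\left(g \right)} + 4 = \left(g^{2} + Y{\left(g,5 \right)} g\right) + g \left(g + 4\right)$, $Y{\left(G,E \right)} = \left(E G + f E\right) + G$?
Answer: $-15$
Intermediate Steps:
$Y{\left(G,E \right)} = G - 3 E + E G$ ($Y{\left(G,E \right)} = \left(E G - 3 E\right) + G = \left(- 3 E + E G\right) + G = G - 3 E + E G$)
$Z{\left(g \right)} = -4 + g^{2} + g \left(-15 + 6 g\right) + g \left(4 + g\right)$ ($Z{\left(g \right)} = -4 + \left(\left(g^{2} + \left(g - 15 + 5 g\right) g\right) + g \left(g + 4\right)\right) = -4 + \left(\left(g^{2} + \left(g - 15 + 5 g\right) g\right) + g \left(4 + g\right)\right) = -4 + \left(\left(g^{2} + \left(-15 + 6 g\right) g\right) + g \left(4 + g\right)\right) = -4 + \left(\left(g^{2} + g \left(-15 + 6 g\right)\right) + g \left(4 + g\right)\right) = -4 + \left(g^{2} + g \left(-15 + 6 g\right) + g \left(4 + g\right)\right) = -4 + g^{2} + g \left(-15 + 6 g\right) + g \left(4 + g\right)$)
$2 Z{\left(0 \right)} - 7 = 2 \left(-4 - 0 + 8 \cdot 0^{2}\right) - 7 = 2 \left(-4 + 0 + 8 \cdot 0\right) - 7 = 2 \left(-4 + 0 + 0\right) - 7 = 2 \left(-4\right) - 7 = -8 - 7 = -15$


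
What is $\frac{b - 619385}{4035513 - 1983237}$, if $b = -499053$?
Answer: $- \frac{559219}{1026138} \approx -0.54497$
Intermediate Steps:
$\frac{b - 619385}{4035513 - 1983237} = \frac{-499053 - 619385}{4035513 - 1983237} = - \frac{1118438}{2052276} = \left(-1118438\right) \frac{1}{2052276} = - \frac{559219}{1026138}$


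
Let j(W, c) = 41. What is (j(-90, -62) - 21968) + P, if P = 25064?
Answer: 3137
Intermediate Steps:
(j(-90, -62) - 21968) + P = (41 - 21968) + 25064 = -21927 + 25064 = 3137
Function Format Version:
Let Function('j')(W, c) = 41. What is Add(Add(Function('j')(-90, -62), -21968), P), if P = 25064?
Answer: 3137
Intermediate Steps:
Add(Add(Function('j')(-90, -62), -21968), P) = Add(Add(41, -21968), 25064) = Add(-21927, 25064) = 3137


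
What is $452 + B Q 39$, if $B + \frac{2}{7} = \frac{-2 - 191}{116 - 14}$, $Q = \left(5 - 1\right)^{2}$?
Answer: $- \frac{107932}{119} \approx -906.99$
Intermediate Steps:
$Q = 16$ ($Q = 4^{2} = 16$)
$B = - \frac{1555}{714}$ ($B = - \frac{2}{7} + \frac{-2 - 191}{116 - 14} = - \frac{2}{7} - \frac{193}{102} = - \frac{1555}{714} \approx -2.1779$)
$452 + B Q 39 = 452 - \frac{1555 \cdot 16 \cdot 39}{714} = 452 - \frac{161720}{119} = - \frac{107932}{119}$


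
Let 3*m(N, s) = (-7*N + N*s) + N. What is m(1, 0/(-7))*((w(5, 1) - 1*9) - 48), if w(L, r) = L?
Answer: 104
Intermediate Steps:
m(N, s) = -2*N + N*s/3 (m(N, s) = ((-7*N + N*s) + N)/3 = (-6*N + N*s)/3 = -2*N + N*s/3)
m(1, 0/(-7))*((w(5, 1) - 1*9) - 48) = ((⅓)*1*(-6 + 0/(-7)))*((5 - 1*9) - 48) = ((⅓)*1*(-6 + 0*(-⅐)))*((5 - 9) - 48) = ((⅓)*1*(-6 + 0))*(-4 - 48) = ((⅓)*1*(-6))*(-52) = -2*(-52) = 104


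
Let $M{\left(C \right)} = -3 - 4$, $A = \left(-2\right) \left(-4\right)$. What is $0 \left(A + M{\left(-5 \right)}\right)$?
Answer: $0$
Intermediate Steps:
$A = 8$
$M{\left(C \right)} = -7$
$0 \left(A + M{\left(-5 \right)}\right) = 0 \left(8 - 7\right) = 0 \cdot 1 = 0$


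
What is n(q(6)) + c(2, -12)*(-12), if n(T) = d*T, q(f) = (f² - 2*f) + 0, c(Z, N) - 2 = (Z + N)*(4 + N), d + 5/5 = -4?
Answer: -1104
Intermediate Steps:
d = -5 (d = -1 - 4 = -5)
c(Z, N) = 2 + (4 + N)*(N + Z) (c(Z, N) = 2 + (Z + N)*(4 + N) = 2 + (N + Z)*(4 + N) = 2 + (4 + N)*(N + Z))
q(f) = f² - 2*f
n(T) = -5*T
n(q(6)) + c(2, -12)*(-12) = -30*(-2 + 6) + (2 + (-12)² + 4*(-12) + 4*2 - 12*2)*(-12) = -30*4 + (2 + 144 - 48 + 8 - 24)*(-12) = -5*24 + 82*(-12) = -120 - 984 = -1104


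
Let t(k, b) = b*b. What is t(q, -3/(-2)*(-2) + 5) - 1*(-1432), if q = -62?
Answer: 1436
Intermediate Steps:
t(k, b) = b²
t(q, -3/(-2)*(-2) + 5) - 1*(-1432) = (-3/(-2)*(-2) + 5)² - 1*(-1432) = (-3*(-½)*(-2) + 5)² + 1432 = ((3/2)*(-2) + 5)² + 1432 = (-3 + 5)² + 1432 = 2² + 1432 = 4 + 1432 = 1436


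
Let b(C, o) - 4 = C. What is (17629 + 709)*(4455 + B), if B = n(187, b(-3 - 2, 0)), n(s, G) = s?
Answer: 85124996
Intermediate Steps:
b(C, o) = 4 + C
B = 187
(17629 + 709)*(4455 + B) = (17629 + 709)*(4455 + 187) = 18338*4642 = 85124996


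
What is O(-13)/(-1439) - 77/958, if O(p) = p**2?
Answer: -272705/1378562 ≈ -0.19782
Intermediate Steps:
O(-13)/(-1439) - 77/958 = (-13)**2/(-1439) - 77/958 = 169*(-1/1439) - 77*1/958 = -169/1439 - 77/958 = -272705/1378562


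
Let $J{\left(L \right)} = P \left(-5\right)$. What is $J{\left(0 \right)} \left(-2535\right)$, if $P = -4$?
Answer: $-50700$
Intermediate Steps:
$J{\left(L \right)} = 20$ ($J{\left(L \right)} = \left(-4\right) \left(-5\right) = 20$)
$J{\left(0 \right)} \left(-2535\right) = 20 \left(-2535\right) = -50700$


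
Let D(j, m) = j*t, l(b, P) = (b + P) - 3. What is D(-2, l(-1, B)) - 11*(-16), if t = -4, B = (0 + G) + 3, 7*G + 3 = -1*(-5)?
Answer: 184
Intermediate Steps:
G = 2/7 (G = -3/7 + (-1*(-5))/7 = -3/7 + (1/7)*5 = -3/7 + 5/7 = 2/7 ≈ 0.28571)
B = 23/7 (B = (0 + 2/7) + 3 = 2/7 + 3 = 23/7 ≈ 3.2857)
l(b, P) = -3 + P + b (l(b, P) = (P + b) - 3 = -3 + P + b)
D(j, m) = -4*j (D(j, m) = j*(-4) = -4*j)
D(-2, l(-1, B)) - 11*(-16) = -4*(-2) - 11*(-16) = 8 + 176 = 184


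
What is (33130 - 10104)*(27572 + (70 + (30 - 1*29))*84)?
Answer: 772199936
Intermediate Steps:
(33130 - 10104)*(27572 + (70 + (30 - 1*29))*84) = 23026*(27572 + (70 + (30 - 29))*84) = 23026*(27572 + (70 + 1)*84) = 23026*(27572 + 71*84) = 23026*(27572 + 5964) = 23026*33536 = 772199936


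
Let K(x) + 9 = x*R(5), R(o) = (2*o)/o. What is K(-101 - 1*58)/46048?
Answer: -327/46048 ≈ -0.0071013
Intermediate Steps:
R(o) = 2
K(x) = -9 + 2*x (K(x) = -9 + x*2 = -9 + 2*x)
K(-101 - 1*58)/46048 = (-9 + 2*(-101 - 1*58))/46048 = (-9 + 2*(-101 - 58))*(1/46048) = (-9 + 2*(-159))*(1/46048) = (-9 - 318)*(1/46048) = -327*1/46048 = -327/46048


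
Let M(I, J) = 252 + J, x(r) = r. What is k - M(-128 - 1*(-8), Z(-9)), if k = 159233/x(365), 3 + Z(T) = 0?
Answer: 68348/365 ≈ 187.25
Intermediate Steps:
Z(T) = -3 (Z(T) = -3 + 0 = -3)
k = 159233/365 ≈ 436.25
k - M(-128 - 1*(-8), Z(-9)) = 159233/365 - (252 - 3) = 159233/365 - 1*249 = 159233/365 - 249 = 68348/365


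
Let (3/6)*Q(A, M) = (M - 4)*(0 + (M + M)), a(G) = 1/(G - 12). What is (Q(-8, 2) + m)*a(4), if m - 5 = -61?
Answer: 9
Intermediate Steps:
a(G) = 1/(-12 + G)
Q(A, M) = 4*M*(-4 + M) (Q(A, M) = 2*((M - 4)*(0 + (M + M))) = 2*((-4 + M)*(0 + 2*M)) = 2*((-4 + M)*(2*M)) = 2*(2*M*(-4 + M)) = 4*M*(-4 + M))
m = -56 (m = 5 - 61 = -56)
(Q(-8, 2) + m)*a(4) = (4*2*(-4 + 2) - 56)/(-12 + 4) = (4*2*(-2) - 56)/(-8) = (-16 - 56)*(-1/8) = -72*(-1/8) = 9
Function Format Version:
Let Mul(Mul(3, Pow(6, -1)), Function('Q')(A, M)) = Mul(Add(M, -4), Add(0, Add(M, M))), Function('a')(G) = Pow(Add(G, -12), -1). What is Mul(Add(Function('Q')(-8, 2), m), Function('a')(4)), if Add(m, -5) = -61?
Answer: 9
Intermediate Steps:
Function('a')(G) = Pow(Add(-12, G), -1)
Function('Q')(A, M) = Mul(4, M, Add(-4, M)) (Function('Q')(A, M) = Mul(2, Mul(Add(M, -4), Add(0, Add(M, M)))) = Mul(2, Mul(Add(-4, M), Add(0, Mul(2, M)))) = Mul(2, Mul(Add(-4, M), Mul(2, M))) = Mul(2, Mul(2, M, Add(-4, M))) = Mul(4, M, Add(-4, M)))
m = -56 (m = Add(5, -61) = -56)
Mul(Add(Function('Q')(-8, 2), m), Function('a')(4)) = Mul(Add(Mul(4, 2, Add(-4, 2)), -56), Pow(Add(-12, 4), -1)) = Mul(Add(Mul(4, 2, -2), -56), Pow(-8, -1)) = Mul(Add(-16, -56), Rational(-1, 8)) = Mul(-72, Rational(-1, 8)) = 9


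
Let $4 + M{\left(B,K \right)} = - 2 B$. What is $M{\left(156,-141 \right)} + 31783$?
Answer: $31467$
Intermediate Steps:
$M{\left(B,K \right)} = -4 - 2 B$
$M{\left(156,-141 \right)} + 31783 = \left(-4 - 312\right) + 31783 = -316 + 31783 = 31467$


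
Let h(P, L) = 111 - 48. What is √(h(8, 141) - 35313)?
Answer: 5*I*√1410 ≈ 187.75*I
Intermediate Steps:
h(P, L) = 63
√(h(8, 141) - 35313) = √(63 - 35313) = √(-35250) = 5*I*√1410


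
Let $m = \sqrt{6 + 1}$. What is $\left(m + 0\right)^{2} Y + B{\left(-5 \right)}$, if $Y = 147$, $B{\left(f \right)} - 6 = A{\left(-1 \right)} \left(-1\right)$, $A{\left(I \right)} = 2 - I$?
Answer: $1032$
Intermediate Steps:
$m = \sqrt{7} \approx 2.6458$
$B{\left(f \right)} = 3$ ($B{\left(f \right)} = 6 + \left(2 - -1\right) \left(-1\right) = 6 + \left(2 + 1\right) \left(-1\right) = 6 + 3 \left(-1\right) = 6 - 3 = 3$)
$\left(m + 0\right)^{2} Y + B{\left(-5 \right)} = \left(\sqrt{7} + 0\right)^{2} \cdot 147 + 3 = \left(\sqrt{7}\right)^{2} \cdot 147 + 3 = 7 \cdot 147 + 3 = 1029 + 3 = 1032$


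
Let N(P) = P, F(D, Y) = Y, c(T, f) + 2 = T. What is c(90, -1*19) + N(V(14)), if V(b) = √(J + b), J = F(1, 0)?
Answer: 88 + √14 ≈ 91.742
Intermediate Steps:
c(T, f) = -2 + T
J = 0
V(b) = √b (V(b) = √(0 + b) = √b)
c(90, -1*19) + N(V(14)) = (-2 + 90) + √14 = 88 + √14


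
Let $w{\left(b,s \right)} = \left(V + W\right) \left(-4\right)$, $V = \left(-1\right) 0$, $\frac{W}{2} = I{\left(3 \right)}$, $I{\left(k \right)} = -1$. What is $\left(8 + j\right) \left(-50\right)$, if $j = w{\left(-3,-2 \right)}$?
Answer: $-800$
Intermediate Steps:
$W = -2$ ($W = 2 \left(-1\right) = -2$)
$V = 0$
$w{\left(b,s \right)} = 8$ ($w{\left(b,s \right)} = \left(0 - 2\right) \left(-4\right) = \left(-2\right) \left(-4\right) = 8$)
$j = 8$
$\left(8 + j\right) \left(-50\right) = \left(8 + 8\right) \left(-50\right) = 16 \left(-50\right) = -800$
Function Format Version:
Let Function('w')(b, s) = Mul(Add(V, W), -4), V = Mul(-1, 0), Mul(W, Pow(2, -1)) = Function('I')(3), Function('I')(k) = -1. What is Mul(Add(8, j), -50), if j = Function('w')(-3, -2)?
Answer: -800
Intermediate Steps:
W = -2 (W = Mul(2, -1) = -2)
V = 0
Function('w')(b, s) = 8 (Function('w')(b, s) = Mul(Add(0, -2), -4) = Mul(-2, -4) = 8)
j = 8
Mul(Add(8, j), -50) = Mul(Add(8, 8), -50) = Mul(16, -50) = -800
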